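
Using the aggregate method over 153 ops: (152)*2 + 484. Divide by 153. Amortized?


Formula: Amortized cost = Total cost / Operations
Total cost = (152 * 2) + (1 * 484)
Total cost = 304 + 484 = 788
Amortized = 788 / 153 = 5.1503

5.1503


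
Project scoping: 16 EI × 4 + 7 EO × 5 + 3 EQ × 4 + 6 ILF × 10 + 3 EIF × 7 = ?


UFP = EI*4 + EO*5 + EQ*4 + ILF*10 + EIF*7
UFP = 16*4 + 7*5 + 3*4 + 6*10 + 3*7
UFP = 64 + 35 + 12 + 60 + 21
UFP = 192

192


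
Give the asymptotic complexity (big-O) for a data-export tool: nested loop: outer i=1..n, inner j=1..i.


Reasoning: triangle: n(n+1)/2 ~ n^2/2
Complexity: O(n^2)

O(n^2)


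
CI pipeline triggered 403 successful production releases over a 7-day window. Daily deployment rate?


Formula: deployments per day = releases / days
= 403 / 7
= 57.571 deploys/day
(equivalently, 403.0 deploys/week)

57.571 deploys/day


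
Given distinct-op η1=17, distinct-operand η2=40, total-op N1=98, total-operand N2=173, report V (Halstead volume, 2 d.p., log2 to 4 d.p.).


Formula: V = N * log2(η), where N = N1 + N2 and η = η1 + η2
η = 17 + 40 = 57
N = 98 + 173 = 271
log2(57) ≈ 5.8329
V = 271 * 5.8329 = 1580.72

1580.72


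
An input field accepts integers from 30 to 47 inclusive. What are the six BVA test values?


Range: [30, 47]
Boundaries: just below min, min, min+1, max-1, max, just above max
Values: [29, 30, 31, 46, 47, 48]

[29, 30, 31, 46, 47, 48]


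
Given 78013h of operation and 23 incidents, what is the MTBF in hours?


Formula: MTBF = Total operating time / Number of failures
MTBF = 78013 / 23
MTBF = 3391.87 hours

3391.87 hours


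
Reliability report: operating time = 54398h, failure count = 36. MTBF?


Formula: MTBF = Total operating time / Number of failures
MTBF = 54398 / 36
MTBF = 1511.06 hours

1511.06 hours


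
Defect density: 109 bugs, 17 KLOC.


Defect density = defects / KLOC
Defect density = 109 / 17
Defect density = 6.412 defects/KLOC

6.412 defects/KLOC


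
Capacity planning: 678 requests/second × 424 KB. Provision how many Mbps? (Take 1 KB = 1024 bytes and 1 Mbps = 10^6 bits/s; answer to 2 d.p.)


Formula: Mbps = payload_bytes * RPS * 8 / 1e6
Payload per request = 424 KB = 424 * 1024 = 434176 bytes
Total bytes/sec = 434176 * 678 = 294371328
Total bits/sec = 294371328 * 8 = 2354970624
Mbps = 2354970624 / 1e6 = 2354.97

2354.97 Mbps


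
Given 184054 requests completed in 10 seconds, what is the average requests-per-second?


Formula: throughput = requests / seconds
throughput = 184054 / 10
throughput = 18405.4 requests/second

18405.4 requests/second


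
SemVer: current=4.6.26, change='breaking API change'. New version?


Current: 4.6.26
Change category: 'breaking API change' → major bump
SemVer rule: major bump → increment MAJOR, reset MINOR and PATCH to 0
New: 5.0.0

5.0.0


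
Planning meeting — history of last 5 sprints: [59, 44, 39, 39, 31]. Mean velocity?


Formula: Avg velocity = Total points / Number of sprints
Points: [59, 44, 39, 39, 31]
Sum = 59 + 44 + 39 + 39 + 31 = 212
Avg velocity = 212 / 5 = 42.4 points/sprint

42.4 points/sprint


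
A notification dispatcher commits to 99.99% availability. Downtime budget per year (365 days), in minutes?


Formula: allowed downtime = period * (100 - SLA) / 100
Period (year (365 days)) = 525600 minutes
Unavailability fraction = (100 - 99.99) / 100
Allowed downtime = 525600 * (100 - 99.99) / 100
Allowed downtime = 52.56 minutes

52.56 minutes


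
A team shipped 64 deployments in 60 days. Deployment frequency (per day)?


Formula: deployments per day = releases / days
= 64 / 60
= 1.067 deploys/day
(equivalently, 7.47 deploys/week)

1.067 deploys/day


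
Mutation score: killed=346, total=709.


Mutation score = killed / total * 100
Mutation score = 346 / 709 * 100
Mutation score = 48.8%

48.8%


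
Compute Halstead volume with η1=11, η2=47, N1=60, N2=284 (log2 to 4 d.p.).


Formula: V = N * log2(η), where N = N1 + N2 and η = η1 + η2
η = 11 + 47 = 58
N = 60 + 284 = 344
log2(58) ≈ 5.8580
V = 344 * 5.8580 = 2015.15

2015.15


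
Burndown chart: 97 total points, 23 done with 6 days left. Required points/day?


Formula: Required rate = Remaining points / Days left
Remaining = 97 - 23 = 74 points
Required rate = 74 / 6 = 12.33 points/day

12.33 points/day


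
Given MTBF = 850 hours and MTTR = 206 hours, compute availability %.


Availability = MTBF / (MTBF + MTTR)
Availability = 850 / (850 + 206)
Availability = 850 / 1056
Availability = 80.4924%

80.4924%


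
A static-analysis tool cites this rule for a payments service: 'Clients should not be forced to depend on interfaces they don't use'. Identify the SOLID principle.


This describes the Interface Segregation Principle (ISP)

Interface Segregation Principle (ISP)


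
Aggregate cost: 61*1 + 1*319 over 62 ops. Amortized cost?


Formula: Amortized cost = Total cost / Operations
Total cost = (61 * 1) + (1 * 319)
Total cost = 61 + 319 = 380
Amortized = 380 / 62 = 6.129

6.129


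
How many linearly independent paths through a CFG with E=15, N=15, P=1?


Formula: V(G) = E - N + 2P
V(G) = 15 - 15 + 2*1
V(G) = 0 + 2
V(G) = 2

2


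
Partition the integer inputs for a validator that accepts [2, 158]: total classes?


Valid range: [2, 158]
Class 1: x < 2 — invalid
Class 2: 2 ≤ x ≤ 158 — valid
Class 3: x > 158 — invalid
Total equivalence classes: 3

3 equivalence classes


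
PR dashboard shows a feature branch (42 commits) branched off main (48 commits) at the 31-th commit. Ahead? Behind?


Common ancestor: commit #31
feature commits after divergence: 42 - 31 = 11
main commits after divergence: 48 - 31 = 17
feature is 11 commits ahead of main
main is 17 commits ahead of feature

feature ahead: 11, main ahead: 17


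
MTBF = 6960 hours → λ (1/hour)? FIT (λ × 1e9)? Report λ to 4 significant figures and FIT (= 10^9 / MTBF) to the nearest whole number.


Formula: λ = 1 / MTBF; FIT = λ × 1e9 = 1e9 / MTBF
λ = 1 / 6960 ≈ 1.437e-04 failures/hour
FIT = 1e9 / 6960 ≈ 143678 failures per 1e9 hours (nearest whole number)

λ = 1.437e-04 /h, FIT = 143678


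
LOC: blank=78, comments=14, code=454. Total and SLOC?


Total LOC = blank + comment + code
Total LOC = 78 + 14 + 454 = 546
SLOC (source only) = code = 454

Total LOC: 546, SLOC: 454


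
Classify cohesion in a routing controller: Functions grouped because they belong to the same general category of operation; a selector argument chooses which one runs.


Reasoning: Grouped by category of activity, not by data or sequence
Type: Logical cohesion

Logical cohesion


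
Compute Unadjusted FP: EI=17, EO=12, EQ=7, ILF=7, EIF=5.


UFP = EI*4 + EO*5 + EQ*4 + ILF*10 + EIF*7
UFP = 17*4 + 12*5 + 7*4 + 7*10 + 5*7
UFP = 68 + 60 + 28 + 70 + 35
UFP = 261

261


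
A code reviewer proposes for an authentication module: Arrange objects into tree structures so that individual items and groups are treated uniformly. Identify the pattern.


This matches the Composite pattern

Composite


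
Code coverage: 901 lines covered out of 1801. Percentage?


Coverage = covered / total * 100
Coverage = 901 / 1801 * 100
Coverage = 50.03%

50.03%


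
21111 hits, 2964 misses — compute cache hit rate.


Formula: hit rate = hits / (hits + misses) * 100
hit rate = 21111 / (21111 + 2964) * 100
hit rate = 21111 / 24075 * 100
hit rate = 87.69%

87.69%


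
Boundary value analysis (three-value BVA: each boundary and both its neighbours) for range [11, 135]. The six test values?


Range: [11, 135]
Boundaries: just below min, min, min+1, max-1, max, just above max
Values: [10, 11, 12, 134, 135, 136]

[10, 11, 12, 134, 135, 136]


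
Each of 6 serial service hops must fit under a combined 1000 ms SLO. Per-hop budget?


Formula: per_stage = total_budget / stages
per_stage = 1000 / 6
per_stage = 166.67 ms

166.67 ms


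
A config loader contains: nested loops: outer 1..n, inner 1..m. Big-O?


Reasoning: product of independent bounds
Complexity: O(n*m)

O(n*m)


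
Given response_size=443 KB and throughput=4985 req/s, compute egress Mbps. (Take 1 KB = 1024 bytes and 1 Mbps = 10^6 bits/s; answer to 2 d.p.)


Formula: Mbps = payload_bytes * RPS * 8 / 1e6
Payload per request = 443 KB = 443 * 1024 = 453632 bytes
Total bytes/sec = 453632 * 4985 = 2261355520
Total bits/sec = 2261355520 * 8 = 18090844160
Mbps = 18090844160 / 1e6 = 18090.84

18090.84 Mbps


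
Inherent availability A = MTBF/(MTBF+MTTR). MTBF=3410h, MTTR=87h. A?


Availability = MTBF / (MTBF + MTTR)
Availability = 3410 / (3410 + 87)
Availability = 3410 / 3497
Availability = 97.5122%

97.5122%


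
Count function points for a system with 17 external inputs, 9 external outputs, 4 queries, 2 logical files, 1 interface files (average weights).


UFP = EI*4 + EO*5 + EQ*4 + ILF*10 + EIF*7
UFP = 17*4 + 9*5 + 4*4 + 2*10 + 1*7
UFP = 68 + 45 + 16 + 20 + 7
UFP = 156

156


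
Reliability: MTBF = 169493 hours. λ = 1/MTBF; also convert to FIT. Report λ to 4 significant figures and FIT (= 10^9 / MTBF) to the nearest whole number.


Formula: λ = 1 / MTBF; FIT = λ × 1e9 = 1e9 / MTBF
λ = 1 / 169493 ≈ 5.900e-06 failures/hour
FIT = 1e9 / 169493 ≈ 5900 failures per 1e9 hours (nearest whole number)

λ = 5.900e-06 /h, FIT = 5900


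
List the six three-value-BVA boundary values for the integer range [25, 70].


Range: [25, 70]
Boundaries: just below min, min, min+1, max-1, max, just above max
Values: [24, 25, 26, 69, 70, 71]

[24, 25, 26, 69, 70, 71]


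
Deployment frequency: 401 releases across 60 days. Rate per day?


Formula: deployments per day = releases / days
= 401 / 60
= 6.683 deploys/day
(equivalently, 46.78 deploys/week)

6.683 deploys/day


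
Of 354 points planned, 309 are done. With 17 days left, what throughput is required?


Formula: Required rate = Remaining points / Days left
Remaining = 354 - 309 = 45 points
Required rate = 45 / 17 = 2.65 points/day

2.65 points/day


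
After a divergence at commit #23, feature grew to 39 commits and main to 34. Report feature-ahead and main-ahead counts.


Common ancestor: commit #23
feature commits after divergence: 39 - 23 = 16
main commits after divergence: 34 - 23 = 11
feature is 16 commits ahead of main
main is 11 commits ahead of feature

feature ahead: 16, main ahead: 11


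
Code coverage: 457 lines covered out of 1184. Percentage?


Coverage = covered / total * 100
Coverage = 457 / 1184 * 100
Coverage = 38.6%

38.6%


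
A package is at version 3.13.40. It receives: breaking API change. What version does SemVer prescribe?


Current: 3.13.40
Change category: 'breaking API change' → major bump
SemVer rule: major bump → increment MAJOR, reset MINOR and PATCH to 0
New: 4.0.0

4.0.0


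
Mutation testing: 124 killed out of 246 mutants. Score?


Mutation score = killed / total * 100
Mutation score = 124 / 246 * 100
Mutation score = 50.41%

50.41%


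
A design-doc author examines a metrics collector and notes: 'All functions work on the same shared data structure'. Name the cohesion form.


Reasoning: Functions share data
Type: Communicational cohesion

Communicational cohesion


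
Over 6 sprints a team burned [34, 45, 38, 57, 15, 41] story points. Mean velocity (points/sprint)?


Formula: Avg velocity = Total points / Number of sprints
Points: [34, 45, 38, 57, 15, 41]
Sum = 34 + 45 + 38 + 57 + 15 + 41 = 230
Avg velocity = 230 / 6 = 38.33 points/sprint

38.33 points/sprint


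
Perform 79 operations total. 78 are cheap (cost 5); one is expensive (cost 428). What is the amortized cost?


Formula: Amortized cost = Total cost / Operations
Total cost = (78 * 5) + (1 * 428)
Total cost = 390 + 428 = 818
Amortized = 818 / 79 = 10.3544

10.3544


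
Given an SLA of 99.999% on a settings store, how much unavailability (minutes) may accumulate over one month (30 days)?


Formula: allowed downtime = period * (100 - SLA) / 100
Period (month (30 days)) = 43200 minutes
Unavailability fraction = (100 - 99.999) / 100
Allowed downtime = 43200 * (100 - 99.999) / 100
Allowed downtime = 0.432 minutes

0.432 minutes


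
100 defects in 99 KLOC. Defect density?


Defect density = defects / KLOC
Defect density = 100 / 99
Defect density = 1.01 defects/KLOC

1.01 defects/KLOC


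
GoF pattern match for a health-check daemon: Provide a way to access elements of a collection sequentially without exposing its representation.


This matches the Iterator pattern

Iterator


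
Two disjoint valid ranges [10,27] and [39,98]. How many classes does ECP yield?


Valid ranges: [10,27] and [39,98]
Class 1: x < 10 — invalid
Class 2: 10 ≤ x ≤ 27 — valid
Class 3: 27 < x < 39 — invalid (gap between ranges)
Class 4: 39 ≤ x ≤ 98 — valid
Class 5: x > 98 — invalid
Total equivalence classes: 5

5 equivalence classes


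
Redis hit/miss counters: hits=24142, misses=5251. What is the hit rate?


Formula: hit rate = hits / (hits + misses) * 100
hit rate = 24142 / (24142 + 5251) * 100
hit rate = 24142 / 29393 * 100
hit rate = 82.14%

82.14%


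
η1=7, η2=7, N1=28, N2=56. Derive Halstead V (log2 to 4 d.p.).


Formula: V = N * log2(η), where N = N1 + N2 and η = η1 + η2
η = 7 + 7 = 14
N = 28 + 56 = 84
log2(14) ≈ 3.8074
V = 84 * 3.8074 = 319.82

319.82


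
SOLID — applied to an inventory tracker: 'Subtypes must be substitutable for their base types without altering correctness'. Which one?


This describes the Liskov Substitution Principle (LSP)

Liskov Substitution Principle (LSP)


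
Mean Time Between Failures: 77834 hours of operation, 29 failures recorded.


Formula: MTBF = Total operating time / Number of failures
MTBF = 77834 / 29
MTBF = 2683.93 hours

2683.93 hours


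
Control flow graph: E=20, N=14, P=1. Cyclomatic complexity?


Formula: V(G) = E - N + 2P
V(G) = 20 - 14 + 2*1
V(G) = 6 + 2
V(G) = 8

8


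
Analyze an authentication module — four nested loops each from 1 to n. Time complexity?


Reasoning: four levels of nesting
Complexity: O(n^4)

O(n^4)


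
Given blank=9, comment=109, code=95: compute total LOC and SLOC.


Total LOC = blank + comment + code
Total LOC = 9 + 109 + 95 = 213
SLOC (source only) = code = 95

Total LOC: 213, SLOC: 95


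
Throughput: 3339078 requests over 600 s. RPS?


Formula: throughput = requests / seconds
throughput = 3339078 / 600
throughput = 5565.13 requests/second

5565.13 requests/second


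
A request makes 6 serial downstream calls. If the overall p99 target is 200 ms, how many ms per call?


Formula: per_stage = total_budget / stages
per_stage = 200 / 6
per_stage = 33.33 ms

33.33 ms


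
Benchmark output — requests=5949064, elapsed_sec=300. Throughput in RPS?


Formula: throughput = requests / seconds
throughput = 5949064 / 300
throughput = 19830.21 requests/second

19830.21 requests/second


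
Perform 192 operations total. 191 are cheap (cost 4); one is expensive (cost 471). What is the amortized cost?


Formula: Amortized cost = Total cost / Operations
Total cost = (191 * 4) + (1 * 471)
Total cost = 764 + 471 = 1235
Amortized = 1235 / 192 = 6.4323

6.4323


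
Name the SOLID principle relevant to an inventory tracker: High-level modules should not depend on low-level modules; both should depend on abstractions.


This describes the Dependency Inversion Principle (DIP)

Dependency Inversion Principle (DIP)


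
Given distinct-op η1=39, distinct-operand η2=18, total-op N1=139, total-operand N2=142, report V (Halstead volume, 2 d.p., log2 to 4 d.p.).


Formula: V = N * log2(η), where N = N1 + N2 and η = η1 + η2
η = 39 + 18 = 57
N = 139 + 142 = 281
log2(57) ≈ 5.8329
V = 281 * 5.8329 = 1639.04

1639.04


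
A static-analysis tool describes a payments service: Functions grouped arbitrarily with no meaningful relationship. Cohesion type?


Reasoning: Worst: random grouping
Type: Coincidental cohesion

Coincidental cohesion


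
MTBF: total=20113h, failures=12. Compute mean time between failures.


Formula: MTBF = Total operating time / Number of failures
MTBF = 20113 / 12
MTBF = 1676.08 hours

1676.08 hours


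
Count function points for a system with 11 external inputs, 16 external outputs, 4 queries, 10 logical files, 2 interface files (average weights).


UFP = EI*4 + EO*5 + EQ*4 + ILF*10 + EIF*7
UFP = 11*4 + 16*5 + 4*4 + 10*10 + 2*7
UFP = 44 + 80 + 16 + 100 + 14
UFP = 254

254


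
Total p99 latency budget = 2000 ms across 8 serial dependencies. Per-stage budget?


Formula: per_stage = total_budget / stages
per_stage = 2000 / 8
per_stage = 250.0 ms

250.0 ms


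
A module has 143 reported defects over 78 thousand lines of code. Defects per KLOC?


Defect density = defects / KLOC
Defect density = 143 / 78
Defect density = 1.833 defects/KLOC

1.833 defects/KLOC


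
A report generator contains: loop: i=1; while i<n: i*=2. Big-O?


Reasoning: i doubles each step so iterations are log2(n)
Complexity: O(log n)

O(log n)


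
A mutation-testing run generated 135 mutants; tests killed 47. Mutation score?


Mutation score = killed / total * 100
Mutation score = 47 / 135 * 100
Mutation score = 34.81%

34.81%


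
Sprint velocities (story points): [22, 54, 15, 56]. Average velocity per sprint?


Formula: Avg velocity = Total points / Number of sprints
Points: [22, 54, 15, 56]
Sum = 22 + 54 + 15 + 56 = 147
Avg velocity = 147 / 4 = 36.75 points/sprint

36.75 points/sprint


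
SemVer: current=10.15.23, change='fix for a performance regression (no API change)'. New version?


Current: 10.15.23
Change category: 'fix for a performance regression (no API change)' → patch bump
SemVer rule: patch bump → increment PATCH (MAJOR and MINOR unchanged)
New: 10.15.24

10.15.24


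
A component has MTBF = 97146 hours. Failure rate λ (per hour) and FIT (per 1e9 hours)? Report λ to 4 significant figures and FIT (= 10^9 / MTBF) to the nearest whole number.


Formula: λ = 1 / MTBF; FIT = λ × 1e9 = 1e9 / MTBF
λ = 1 / 97146 ≈ 1.029e-05 failures/hour
FIT = 1e9 / 97146 ≈ 10294 failures per 1e9 hours (nearest whole number)

λ = 1.029e-05 /h, FIT = 10294


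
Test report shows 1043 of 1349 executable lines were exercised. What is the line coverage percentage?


Coverage = covered / total * 100
Coverage = 1043 / 1349 * 100
Coverage = 77.32%

77.32%


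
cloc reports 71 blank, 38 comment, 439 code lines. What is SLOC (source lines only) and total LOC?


Total LOC = blank + comment + code
Total LOC = 71 + 38 + 439 = 548
SLOC (source only) = code = 439

Total LOC: 548, SLOC: 439


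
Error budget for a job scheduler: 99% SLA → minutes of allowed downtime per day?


Formula: allowed downtime = period * (100 - SLA) / 100
Period (day) = 1440 minutes
Unavailability fraction = (100 - 99.0) / 100
Allowed downtime = 1440 * (100 - 99.0) / 100
Allowed downtime = 14.4 minutes

14.4 minutes


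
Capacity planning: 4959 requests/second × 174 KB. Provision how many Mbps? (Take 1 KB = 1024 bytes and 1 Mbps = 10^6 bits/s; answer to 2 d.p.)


Formula: Mbps = payload_bytes * RPS * 8 / 1e6
Payload per request = 174 KB = 174 * 1024 = 178176 bytes
Total bytes/sec = 178176 * 4959 = 883574784
Total bits/sec = 883574784 * 8 = 7068598272
Mbps = 7068598272 / 1e6 = 7068.6

7068.6 Mbps


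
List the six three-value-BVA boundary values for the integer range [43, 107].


Range: [43, 107]
Boundaries: just below min, min, min+1, max-1, max, just above max
Values: [42, 43, 44, 106, 107, 108]

[42, 43, 44, 106, 107, 108]


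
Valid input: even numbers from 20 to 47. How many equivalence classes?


Constraint: even integers in [20, 47]
Class 1: x < 20 — out-of-range invalid
Class 2: x in [20,47] but odd — wrong type invalid
Class 3: x in [20,47] and even — valid
Class 4: x > 47 — out-of-range invalid
Total equivalence classes: 4

4 equivalence classes


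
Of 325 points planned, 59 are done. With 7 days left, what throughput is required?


Formula: Required rate = Remaining points / Days left
Remaining = 325 - 59 = 266 points
Required rate = 266 / 7 = 38.0 points/day

38.0 points/day


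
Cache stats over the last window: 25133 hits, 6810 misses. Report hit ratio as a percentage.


Formula: hit rate = hits / (hits + misses) * 100
hit rate = 25133 / (25133 + 6810) * 100
hit rate = 25133 / 31943 * 100
hit rate = 78.68%

78.68%


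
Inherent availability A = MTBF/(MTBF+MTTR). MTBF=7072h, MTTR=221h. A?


Availability = MTBF / (MTBF + MTTR)
Availability = 7072 / (7072 + 221)
Availability = 7072 / 7293
Availability = 96.9697%

96.9697%


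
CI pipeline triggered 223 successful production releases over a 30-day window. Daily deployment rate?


Formula: deployments per day = releases / days
= 223 / 30
= 7.433 deploys/day
(equivalently, 52.03 deploys/week)

7.433 deploys/day


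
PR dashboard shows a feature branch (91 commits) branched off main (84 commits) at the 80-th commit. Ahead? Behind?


Common ancestor: commit #80
feature commits after divergence: 91 - 80 = 11
main commits after divergence: 84 - 80 = 4
feature is 11 commits ahead of main
main is 4 commits ahead of feature

feature ahead: 11, main ahead: 4


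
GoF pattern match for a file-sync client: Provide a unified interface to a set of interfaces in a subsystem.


This matches the Facade pattern

Facade


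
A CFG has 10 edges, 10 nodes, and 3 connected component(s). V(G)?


Formula: V(G) = E - N + 2P
V(G) = 10 - 10 + 2*3
V(G) = 0 + 6
V(G) = 6

6


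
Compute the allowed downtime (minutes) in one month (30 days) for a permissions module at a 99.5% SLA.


Formula: allowed downtime = period * (100 - SLA) / 100
Period (month (30 days)) = 43200 minutes
Unavailability fraction = (100 - 99.5) / 100
Allowed downtime = 43200 * (100 - 99.5) / 100
Allowed downtime = 216.0 minutes

216.0 minutes


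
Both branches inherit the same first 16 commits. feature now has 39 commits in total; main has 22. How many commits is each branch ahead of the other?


Common ancestor: commit #16
feature commits after divergence: 39 - 16 = 23
main commits after divergence: 22 - 16 = 6
feature is 23 commits ahead of main
main is 6 commits ahead of feature

feature ahead: 23, main ahead: 6


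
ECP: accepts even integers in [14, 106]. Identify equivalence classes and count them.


Constraint: even integers in [14, 106]
Class 1: x < 14 — out-of-range invalid
Class 2: x in [14,106] but odd — wrong type invalid
Class 3: x in [14,106] and even — valid
Class 4: x > 106 — out-of-range invalid
Total equivalence classes: 4

4 equivalence classes


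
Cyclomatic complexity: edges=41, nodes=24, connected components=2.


Formula: V(G) = E - N + 2P
V(G) = 41 - 24 + 2*2
V(G) = 17 + 4
V(G) = 21

21


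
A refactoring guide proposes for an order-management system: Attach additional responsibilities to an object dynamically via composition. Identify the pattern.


This matches the Decorator pattern

Decorator


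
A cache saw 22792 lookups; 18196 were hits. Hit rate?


Formula: hit rate = hits / (hits + misses) * 100
hit rate = 18196 / (18196 + 4596) * 100
hit rate = 18196 / 22792 * 100
hit rate = 79.84%

79.84%


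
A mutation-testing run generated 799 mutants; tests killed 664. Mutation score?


Mutation score = killed / total * 100
Mutation score = 664 / 799 * 100
Mutation score = 83.1%

83.1%


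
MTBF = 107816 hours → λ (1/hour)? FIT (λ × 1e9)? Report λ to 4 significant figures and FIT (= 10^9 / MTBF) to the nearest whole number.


Formula: λ = 1 / MTBF; FIT = λ × 1e9 = 1e9 / MTBF
λ = 1 / 107816 ≈ 9.275e-06 failures/hour
FIT = 1e9 / 107816 ≈ 9275 failures per 1e9 hours (nearest whole number)

λ = 9.275e-06 /h, FIT = 9275


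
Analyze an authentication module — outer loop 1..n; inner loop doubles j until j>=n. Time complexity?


Reasoning: linear outer times logarithmic inner
Complexity: O(n log n)

O(n log n)


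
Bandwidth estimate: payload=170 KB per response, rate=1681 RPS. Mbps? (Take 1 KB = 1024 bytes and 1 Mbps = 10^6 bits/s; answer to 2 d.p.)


Formula: Mbps = payload_bytes * RPS * 8 / 1e6
Payload per request = 170 KB = 170 * 1024 = 174080 bytes
Total bytes/sec = 174080 * 1681 = 292628480
Total bits/sec = 292628480 * 8 = 2341027840
Mbps = 2341027840 / 1e6 = 2341.03

2341.03 Mbps


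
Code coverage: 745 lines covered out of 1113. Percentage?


Coverage = covered / total * 100
Coverage = 745 / 1113 * 100
Coverage = 66.94%

66.94%


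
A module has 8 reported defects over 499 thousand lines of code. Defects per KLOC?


Defect density = defects / KLOC
Defect density = 8 / 499
Defect density = 0.016 defects/KLOC

0.016 defects/KLOC


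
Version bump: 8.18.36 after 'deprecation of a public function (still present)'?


Current: 8.18.36
Change category: 'deprecation of a public function (still present)' → minor bump
SemVer rule: minor bump → increment MINOR, reset PATCH to 0 (MAJOR unchanged)
New: 8.19.0

8.19.0


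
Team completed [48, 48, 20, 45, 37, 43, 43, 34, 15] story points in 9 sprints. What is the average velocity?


Formula: Avg velocity = Total points / Number of sprints
Points: [48, 48, 20, 45, 37, 43, 43, 34, 15]
Sum = 48 + 48 + 20 + 45 + 37 + 43 + 43 + 34 + 15 = 333
Avg velocity = 333 / 9 = 37.0 points/sprint

37.0 points/sprint


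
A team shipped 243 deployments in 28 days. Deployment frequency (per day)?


Formula: deployments per day = releases / days
= 243 / 28
= 8.679 deploys/day
(equivalently, 60.75 deploys/week)

8.679 deploys/day


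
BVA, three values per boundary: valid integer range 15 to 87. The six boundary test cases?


Range: [15, 87]
Boundaries: just below min, min, min+1, max-1, max, just above max
Values: [14, 15, 16, 86, 87, 88]

[14, 15, 16, 86, 87, 88]


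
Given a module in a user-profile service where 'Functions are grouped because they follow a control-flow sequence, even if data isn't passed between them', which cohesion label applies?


Reasoning: Grouped by order of execution within a routine, not by data flow
Type: Procedural cohesion

Procedural cohesion


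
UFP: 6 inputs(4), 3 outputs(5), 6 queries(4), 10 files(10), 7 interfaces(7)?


UFP = EI*4 + EO*5 + EQ*4 + ILF*10 + EIF*7
UFP = 6*4 + 3*5 + 6*4 + 10*10 + 7*7
UFP = 24 + 15 + 24 + 100 + 49
UFP = 212

212


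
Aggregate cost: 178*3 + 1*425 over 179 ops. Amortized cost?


Formula: Amortized cost = Total cost / Operations
Total cost = (178 * 3) + (1 * 425)
Total cost = 534 + 425 = 959
Amortized = 959 / 179 = 5.3575

5.3575


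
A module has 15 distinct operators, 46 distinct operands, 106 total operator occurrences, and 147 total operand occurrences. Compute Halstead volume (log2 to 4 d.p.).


Formula: V = N * log2(η), where N = N1 + N2 and η = η1 + η2
η = 15 + 46 = 61
N = 106 + 147 = 253
log2(61) ≈ 5.9307
V = 253 * 5.9307 = 1500.47

1500.47


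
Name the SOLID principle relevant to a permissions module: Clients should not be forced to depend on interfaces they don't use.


This describes the Interface Segregation Principle (ISP)

Interface Segregation Principle (ISP)


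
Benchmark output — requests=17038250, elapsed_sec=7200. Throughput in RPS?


Formula: throughput = requests / seconds
throughput = 17038250 / 7200
throughput = 2366.42 requests/second

2366.42 requests/second


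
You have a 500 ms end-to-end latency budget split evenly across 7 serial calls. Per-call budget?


Formula: per_stage = total_budget / stages
per_stage = 500 / 7
per_stage = 71.43 ms

71.43 ms


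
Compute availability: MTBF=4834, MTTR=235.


Availability = MTBF / (MTBF + MTTR)
Availability = 4834 / (4834 + 235)
Availability = 4834 / 5069
Availability = 95.364%

95.364%


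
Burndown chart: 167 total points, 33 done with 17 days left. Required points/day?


Formula: Required rate = Remaining points / Days left
Remaining = 167 - 33 = 134 points
Required rate = 134 / 17 = 7.88 points/day

7.88 points/day


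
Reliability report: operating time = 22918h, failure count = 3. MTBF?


Formula: MTBF = Total operating time / Number of failures
MTBF = 22918 / 3
MTBF = 7639.33 hours

7639.33 hours


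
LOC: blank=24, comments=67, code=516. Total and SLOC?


Total LOC = blank + comment + code
Total LOC = 24 + 67 + 516 = 607
SLOC (source only) = code = 516

Total LOC: 607, SLOC: 516


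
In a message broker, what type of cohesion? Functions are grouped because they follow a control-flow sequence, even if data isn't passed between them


Reasoning: Grouped by order of execution within a routine, not by data flow
Type: Procedural cohesion

Procedural cohesion


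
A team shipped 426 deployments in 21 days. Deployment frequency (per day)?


Formula: deployments per day = releases / days
= 426 / 21
= 20.286 deploys/day
(equivalently, 142.0 deploys/week)

20.286 deploys/day


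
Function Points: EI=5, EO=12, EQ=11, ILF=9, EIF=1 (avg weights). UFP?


UFP = EI*4 + EO*5 + EQ*4 + ILF*10 + EIF*7
UFP = 5*4 + 12*5 + 11*4 + 9*10 + 1*7
UFP = 20 + 60 + 44 + 90 + 7
UFP = 221

221


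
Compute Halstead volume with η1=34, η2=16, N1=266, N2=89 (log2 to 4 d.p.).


Formula: V = N * log2(η), where N = N1 + N2 and η = η1 + η2
η = 34 + 16 = 50
N = 266 + 89 = 355
log2(50) ≈ 5.6439
V = 355 * 5.6439 = 2003.58

2003.58


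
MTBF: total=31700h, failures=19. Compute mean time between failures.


Formula: MTBF = Total operating time / Number of failures
MTBF = 31700 / 19
MTBF = 1668.42 hours

1668.42 hours


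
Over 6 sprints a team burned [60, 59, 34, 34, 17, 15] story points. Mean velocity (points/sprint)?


Formula: Avg velocity = Total points / Number of sprints
Points: [60, 59, 34, 34, 17, 15]
Sum = 60 + 59 + 34 + 34 + 17 + 15 = 219
Avg velocity = 219 / 6 = 36.5 points/sprint

36.5 points/sprint


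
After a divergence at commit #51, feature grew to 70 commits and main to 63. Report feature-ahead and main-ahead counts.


Common ancestor: commit #51
feature commits after divergence: 70 - 51 = 19
main commits after divergence: 63 - 51 = 12
feature is 19 commits ahead of main
main is 12 commits ahead of feature

feature ahead: 19, main ahead: 12


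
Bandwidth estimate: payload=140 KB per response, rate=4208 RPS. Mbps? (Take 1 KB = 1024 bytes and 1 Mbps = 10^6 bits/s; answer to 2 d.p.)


Formula: Mbps = payload_bytes * RPS * 8 / 1e6
Payload per request = 140 KB = 140 * 1024 = 143360 bytes
Total bytes/sec = 143360 * 4208 = 603258880
Total bits/sec = 603258880 * 8 = 4826071040
Mbps = 4826071040 / 1e6 = 4826.07

4826.07 Mbps


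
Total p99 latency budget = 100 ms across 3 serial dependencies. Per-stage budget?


Formula: per_stage = total_budget / stages
per_stage = 100 / 3
per_stage = 33.33 ms

33.33 ms


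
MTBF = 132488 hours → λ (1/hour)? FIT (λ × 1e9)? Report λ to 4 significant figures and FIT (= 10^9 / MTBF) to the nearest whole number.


Formula: λ = 1 / MTBF; FIT = λ × 1e9 = 1e9 / MTBF
λ = 1 / 132488 ≈ 7.548e-06 failures/hour
FIT = 1e9 / 132488 ≈ 7548 failures per 1e9 hours (nearest whole number)

λ = 7.548e-06 /h, FIT = 7548


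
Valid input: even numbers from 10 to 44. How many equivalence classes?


Constraint: even integers in [10, 44]
Class 1: x < 10 — out-of-range invalid
Class 2: x in [10,44] but odd — wrong type invalid
Class 3: x in [10,44] and even — valid
Class 4: x > 44 — out-of-range invalid
Total equivalence classes: 4

4 equivalence classes


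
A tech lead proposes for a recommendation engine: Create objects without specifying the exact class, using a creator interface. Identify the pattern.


This matches the Factory Method pattern

Factory Method


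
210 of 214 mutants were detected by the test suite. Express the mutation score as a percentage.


Mutation score = killed / total * 100
Mutation score = 210 / 214 * 100
Mutation score = 98.13%

98.13%


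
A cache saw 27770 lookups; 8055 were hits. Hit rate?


Formula: hit rate = hits / (hits + misses) * 100
hit rate = 8055 / (8055 + 19715) * 100
hit rate = 8055 / 27770 * 100
hit rate = 29.01%

29.01%


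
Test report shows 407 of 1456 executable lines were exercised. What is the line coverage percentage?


Coverage = covered / total * 100
Coverage = 407 / 1456 * 100
Coverage = 27.95%

27.95%


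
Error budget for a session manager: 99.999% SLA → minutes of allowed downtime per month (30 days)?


Formula: allowed downtime = period * (100 - SLA) / 100
Period (month (30 days)) = 43200 minutes
Unavailability fraction = (100 - 99.999) / 100
Allowed downtime = 43200 * (100 - 99.999) / 100
Allowed downtime = 0.432 minutes

0.432 minutes


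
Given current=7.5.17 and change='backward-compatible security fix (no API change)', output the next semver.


Current: 7.5.17
Change category: 'backward-compatible security fix (no API change)' → patch bump
SemVer rule: patch bump → increment PATCH (MAJOR and MINOR unchanged)
New: 7.5.18

7.5.18


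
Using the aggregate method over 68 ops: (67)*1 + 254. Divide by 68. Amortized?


Formula: Amortized cost = Total cost / Operations
Total cost = (67 * 1) + (1 * 254)
Total cost = 67 + 254 = 321
Amortized = 321 / 68 = 4.7206

4.7206


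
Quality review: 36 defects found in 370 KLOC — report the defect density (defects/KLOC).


Defect density = defects / KLOC
Defect density = 36 / 370
Defect density = 0.097 defects/KLOC

0.097 defects/KLOC


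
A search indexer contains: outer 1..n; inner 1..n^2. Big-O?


Reasoning: n times n^2
Complexity: O(n^3)

O(n^3)


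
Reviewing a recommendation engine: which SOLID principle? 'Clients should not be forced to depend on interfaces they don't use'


This describes the Interface Segregation Principle (ISP)

Interface Segregation Principle (ISP)


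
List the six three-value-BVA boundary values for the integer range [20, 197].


Range: [20, 197]
Boundaries: just below min, min, min+1, max-1, max, just above max
Values: [19, 20, 21, 196, 197, 198]

[19, 20, 21, 196, 197, 198]


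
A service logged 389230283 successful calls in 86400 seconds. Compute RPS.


Formula: throughput = requests / seconds
throughput = 389230283 / 86400
throughput = 4504.98 requests/second

4504.98 requests/second


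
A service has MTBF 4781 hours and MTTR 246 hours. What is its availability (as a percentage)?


Availability = MTBF / (MTBF + MTTR)
Availability = 4781 / (4781 + 246)
Availability = 4781 / 5027
Availability = 95.1064%

95.1064%


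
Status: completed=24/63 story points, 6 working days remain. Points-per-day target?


Formula: Required rate = Remaining points / Days left
Remaining = 63 - 24 = 39 points
Required rate = 39 / 6 = 6.5 points/day

6.5 points/day


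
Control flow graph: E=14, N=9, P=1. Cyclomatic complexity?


Formula: V(G) = E - N + 2P
V(G) = 14 - 9 + 2*1
V(G) = 5 + 2
V(G) = 7

7


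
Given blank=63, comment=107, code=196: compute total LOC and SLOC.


Total LOC = blank + comment + code
Total LOC = 63 + 107 + 196 = 366
SLOC (source only) = code = 196

Total LOC: 366, SLOC: 196


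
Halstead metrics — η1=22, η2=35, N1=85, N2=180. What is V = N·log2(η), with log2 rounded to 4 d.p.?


Formula: V = N * log2(η), where N = N1 + N2 and η = η1 + η2
η = 22 + 35 = 57
N = 85 + 180 = 265
log2(57) ≈ 5.8329
V = 265 * 5.8329 = 1545.72

1545.72


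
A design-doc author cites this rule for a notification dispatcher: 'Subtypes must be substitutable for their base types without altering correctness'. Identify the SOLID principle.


This describes the Liskov Substitution Principle (LSP)

Liskov Substitution Principle (LSP)


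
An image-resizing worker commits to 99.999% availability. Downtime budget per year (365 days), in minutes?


Formula: allowed downtime = period * (100 - SLA) / 100
Period (year (365 days)) = 525600 minutes
Unavailability fraction = (100 - 99.999) / 100
Allowed downtime = 525600 * (100 - 99.999) / 100
Allowed downtime = 5.256 minutes

5.256 minutes


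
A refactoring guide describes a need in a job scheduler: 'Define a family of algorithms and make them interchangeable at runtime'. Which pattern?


This matches the Strategy pattern

Strategy


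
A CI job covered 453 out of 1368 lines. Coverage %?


Coverage = covered / total * 100
Coverage = 453 / 1368 * 100
Coverage = 33.11%

33.11%


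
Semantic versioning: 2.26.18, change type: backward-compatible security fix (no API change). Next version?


Current: 2.26.18
Change category: 'backward-compatible security fix (no API change)' → patch bump
SemVer rule: patch bump → increment PATCH (MAJOR and MINOR unchanged)
New: 2.26.19

2.26.19


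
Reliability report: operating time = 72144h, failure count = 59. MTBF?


Formula: MTBF = Total operating time / Number of failures
MTBF = 72144 / 59
MTBF = 1222.78 hours

1222.78 hours


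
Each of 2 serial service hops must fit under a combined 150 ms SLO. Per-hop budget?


Formula: per_stage = total_budget / stages
per_stage = 150 / 2
per_stage = 75.0 ms

75.0 ms


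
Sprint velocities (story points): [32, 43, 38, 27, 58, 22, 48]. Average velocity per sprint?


Formula: Avg velocity = Total points / Number of sprints
Points: [32, 43, 38, 27, 58, 22, 48]
Sum = 32 + 43 + 38 + 27 + 58 + 22 + 48 = 268
Avg velocity = 268 / 7 = 38.29 points/sprint

38.29 points/sprint


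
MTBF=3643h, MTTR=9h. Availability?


Availability = MTBF / (MTBF + MTTR)
Availability = 3643 / (3643 + 9)
Availability = 3643 / 3652
Availability = 99.7536%

99.7536%


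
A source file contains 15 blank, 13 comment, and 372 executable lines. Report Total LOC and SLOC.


Total LOC = blank + comment + code
Total LOC = 15 + 13 + 372 = 400
SLOC (source only) = code = 372

Total LOC: 400, SLOC: 372


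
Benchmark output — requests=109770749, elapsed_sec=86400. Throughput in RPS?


Formula: throughput = requests / seconds
throughput = 109770749 / 86400
throughput = 1270.49 requests/second

1270.49 requests/second


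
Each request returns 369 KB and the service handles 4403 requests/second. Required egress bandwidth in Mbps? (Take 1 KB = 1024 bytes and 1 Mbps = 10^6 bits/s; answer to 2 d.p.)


Formula: Mbps = payload_bytes * RPS * 8 / 1e6
Payload per request = 369 KB = 369 * 1024 = 377856 bytes
Total bytes/sec = 377856 * 4403 = 1663699968
Total bits/sec = 1663699968 * 8 = 13309599744
Mbps = 13309599744 / 1e6 = 13309.6

13309.6 Mbps


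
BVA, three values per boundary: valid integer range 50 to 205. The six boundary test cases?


Range: [50, 205]
Boundaries: just below min, min, min+1, max-1, max, just above max
Values: [49, 50, 51, 204, 205, 206]

[49, 50, 51, 204, 205, 206]


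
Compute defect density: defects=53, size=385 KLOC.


Defect density = defects / KLOC
Defect density = 53 / 385
Defect density = 0.138 defects/KLOC

0.138 defects/KLOC


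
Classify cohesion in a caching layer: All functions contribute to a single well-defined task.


Reasoning: Best: single purpose
Type: Functional cohesion

Functional cohesion


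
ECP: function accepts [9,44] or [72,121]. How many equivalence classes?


Valid ranges: [9,44] and [72,121]
Class 1: x < 9 — invalid
Class 2: 9 ≤ x ≤ 44 — valid
Class 3: 44 < x < 72 — invalid (gap between ranges)
Class 4: 72 ≤ x ≤ 121 — valid
Class 5: x > 121 — invalid
Total equivalence classes: 5

5 equivalence classes


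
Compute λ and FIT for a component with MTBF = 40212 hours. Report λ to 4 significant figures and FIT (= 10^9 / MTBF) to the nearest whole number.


Formula: λ = 1 / MTBF; FIT = λ × 1e9 = 1e9 / MTBF
λ = 1 / 40212 ≈ 2.487e-05 failures/hour
FIT = 1e9 / 40212 ≈ 24868 failures per 1e9 hours (nearest whole number)

λ = 2.487e-05 /h, FIT = 24868
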